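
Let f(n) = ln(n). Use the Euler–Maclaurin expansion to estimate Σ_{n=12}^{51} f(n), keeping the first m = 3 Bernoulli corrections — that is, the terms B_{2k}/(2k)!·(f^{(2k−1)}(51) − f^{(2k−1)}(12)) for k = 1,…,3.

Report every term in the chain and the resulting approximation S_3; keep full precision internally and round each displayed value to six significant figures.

∫_12^51 ln(x) dx evaluates to 131.704.
½[f(12) + f(51)] = ½[2.48491 + 3.93183] = 3.20837.
So far: 134.913.
k=1: B_{2}/(2)! × [f^{(1)}(51) − f^{(1)}(12)] = 1/12 × (0.0196078 − 0.0833333) = -0.00531046.
After k=1: 134.907.
k=2: B_{4}/(4)! × [f^{(3)}(51) − f^{(3)}(12)] = −1/720 × (1.50772e-05 − 0.00115741) = 1.58657e-06.
After k=2: 134.907.
k=3: B_{6}/(6)! × [f^{(5)}(51) − f^{(5)}(12)] = 1/30240 × (6.95601e-08 − 9.64506e-05) = -3.18720e-09.

S_3 ≈ 134.907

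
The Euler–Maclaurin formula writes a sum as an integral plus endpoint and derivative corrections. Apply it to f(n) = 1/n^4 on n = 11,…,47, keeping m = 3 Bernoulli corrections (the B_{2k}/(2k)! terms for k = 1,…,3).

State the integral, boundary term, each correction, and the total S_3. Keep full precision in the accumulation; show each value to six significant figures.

∫_11^47 1/x^4 dx evaluates to 0.000247228.
½[f(11) + f(47)] = ½[6.83013e-05 + 2.04931e-07] = 3.42531e-05.
Integral + boundary = 0.000281481.
Order-1 term: 1/12 · (-1.74410e-08 − (-2.48369e-05)) = 2.06828e-06.
After k=1: 0.000283549.
Order-2 term: −1/720 · (-2.36862e-10 − (-6.15790e-06)) = -8.55231e-09.
After k=2: 0.000283541.
Order-3 term: 1/30240 · (-6.00466e-12 − (-2.84994e-06)) = 9.42437e-11.

S_3 ≈ 0.000283541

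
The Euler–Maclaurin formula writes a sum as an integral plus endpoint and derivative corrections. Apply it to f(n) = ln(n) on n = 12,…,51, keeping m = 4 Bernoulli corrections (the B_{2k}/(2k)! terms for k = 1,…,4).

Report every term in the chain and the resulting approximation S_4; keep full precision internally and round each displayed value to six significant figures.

The integral term ∫_12^51 ln(x) dx = 131.704.
Boundary: ½(f(12) + f(51)) = ½(2.48491 + 3.93183) = 3.20837.
Running total after boundary: 134.913.
Order-1 term: 1/12 · (0.0196078 − 0.0833333) = -0.00531046.
Partial sum through k=1: 134.907.
Order-2 term: −1/720 · (1.50772e-05 − 0.00115741) = 1.58657e-06.
Partial sum through k=2: 134.907.
Order-3 term: 1/30240 · (6.95601e-08 − 9.64506e-05) = -3.18720e-09.
Partial sum through k=3: 134.907.
Order-4 term: −1/1209600 · (8.02308e-10 − 2.00939e-05) = 1.66113e-11.

S_4 ≈ 134.907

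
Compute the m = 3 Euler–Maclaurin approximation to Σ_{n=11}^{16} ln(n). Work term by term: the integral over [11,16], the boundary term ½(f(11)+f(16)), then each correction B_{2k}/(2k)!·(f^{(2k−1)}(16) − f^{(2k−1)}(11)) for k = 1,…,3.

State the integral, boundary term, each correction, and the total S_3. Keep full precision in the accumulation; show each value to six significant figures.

S_3 ≈ 15.5674

∫_11^16 ln(x) dx evaluates to 12.9846.
½[f(11) + f(16)] = ½[2.39790 + 2.77259] = 2.58524.
So far: 15.5698.
Order-1 term: 1/12 · (0.0625000 − 0.0909091) = -0.00236742.
After k=1: 15.5674.
Order-2 term: −1/720 · (0.000488281 − 0.00150263) = 1.40882e-06.
After k=2: 15.5674.
Order-3 term: 1/30240 · (2.28882e-05 − 0.000149021) = -4.17106e-09.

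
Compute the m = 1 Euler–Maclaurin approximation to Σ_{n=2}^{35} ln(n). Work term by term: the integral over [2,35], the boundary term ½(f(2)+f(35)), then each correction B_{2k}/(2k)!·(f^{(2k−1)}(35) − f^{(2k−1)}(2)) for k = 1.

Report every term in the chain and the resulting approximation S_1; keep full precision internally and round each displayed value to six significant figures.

S_1 ≈ 92.1358

The integral term ∫_2^35 ln(x) dx = 90.0509.
½[f(2) + f(35)] = ½[0.693147 + 3.55535] = 2.12425.
Integral + boundary = 92.1751.
Order-1 term: 1/12 · (0.0285714 − 0.500000) = -0.0392857.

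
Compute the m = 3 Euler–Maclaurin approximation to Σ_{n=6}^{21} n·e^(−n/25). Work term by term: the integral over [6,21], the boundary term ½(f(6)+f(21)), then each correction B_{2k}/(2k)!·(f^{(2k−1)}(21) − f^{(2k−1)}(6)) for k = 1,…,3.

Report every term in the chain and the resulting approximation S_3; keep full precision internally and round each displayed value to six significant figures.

The integral term ∫_6^21 x·e^(−x/25) dx = 113.169.
Boundary: ½(f(6) + f(21)) = ½(4.71977 + 9.06592) = 6.89284.
Integral + boundary = 120.062.
Correction k=1: B_{2}/2! · (f^{(1)}(21) − f^{(1)}(6)) = 1/12 · (0.0690737 − 0.597837) = -0.0440636.
Running total after k=1: 120.018.
Correction k=2: B_{4}/4! · (f^{(3)}(21) − f^{(3)}(6)) = −1/720 · (0.00149199 − 0.00347375) = 2.75244e-06.
Running total after k=2: 120.018.
Correction k=3: B_{6}/6! · (f^{(5)}(21) − f^{(5)}(6)) = 1/30240 · (4.59754e-06 − 9.58553e-06) = -1.64947e-10.

S_3 ≈ 120.018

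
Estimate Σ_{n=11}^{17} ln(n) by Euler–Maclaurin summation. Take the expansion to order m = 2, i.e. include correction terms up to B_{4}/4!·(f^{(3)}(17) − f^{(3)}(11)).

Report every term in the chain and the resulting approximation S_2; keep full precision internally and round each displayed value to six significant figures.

S_2 ≈ 18.4007

Integral: ∫_11^17 ln(x) dx = 15.7878.
Endpoint term: (f(11) + f(17))/2 = (2.39790 + 2.83321)/2 = 2.61555.
So far: 18.4033.
Order-1 term: 1/12 · (0.0588235 − 0.0909091) = -0.00267380.
After k=1: 18.4007.
Order-2 term: −1/720 · (0.000407083 − 0.00150263) = 1.52159e-06.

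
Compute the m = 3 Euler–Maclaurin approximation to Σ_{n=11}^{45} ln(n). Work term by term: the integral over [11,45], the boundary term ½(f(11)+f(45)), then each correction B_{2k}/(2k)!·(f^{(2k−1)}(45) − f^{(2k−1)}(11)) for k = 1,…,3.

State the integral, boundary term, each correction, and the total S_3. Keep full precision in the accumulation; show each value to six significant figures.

Integral: ∫_11^45 ln(x) dx = 110.923.
½[f(11) + f(45)] = ½[2.39790 + 3.80666] = 3.10228.
Integral + boundary = 114.025.
k=1: B_{2}/(2)! × [f^{(1)}(45) − f^{(1)}(11)] = 1/12 × (0.0222222 − 0.0909091) = -0.00572391.
Running total after k=1: 114.020.
k=2: B_{4}/(4)! × [f^{(3)}(45) − f^{(3)}(11)] = −1/720 × (2.19479e-05 − 0.00150263) = 2.05650e-06.
Running total after k=2: 114.020.
k=3: B_{6}/(6)! × [f^{(5)}(45) − f^{(5)}(11)] = 1/30240 × (1.30061e-07 − 0.000149021) = -4.92365e-09.

S_3 ≈ 114.020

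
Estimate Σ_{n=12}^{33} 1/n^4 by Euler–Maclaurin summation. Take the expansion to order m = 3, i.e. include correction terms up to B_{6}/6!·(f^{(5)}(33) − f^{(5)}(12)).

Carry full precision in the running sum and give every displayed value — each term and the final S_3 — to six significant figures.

∫_12^33 1/x^4 dx evaluates to 0.000183626.
Boundary: ½(f(12) + f(33)) = ½(4.82253e-05 + 8.43226e-07) = 2.45343e-05.
Running total after boundary: 0.000208160.
Order-1 term: 1/12 · (-1.02209e-07 − (-1.60751e-05)) = 1.33107e-06.
Running total after k=1: 0.000209491.
Order-2 term: −1/720 · (-2.81568e-09 − (-3.34898e-06)) = -4.64745e-09.
Running total after k=2: 0.000209486.
Order-3 term: 1/30240 · (-1.44792e-10 − (-1.30238e-06)) = 4.30634e-11.

S_3 ≈ 0.000209486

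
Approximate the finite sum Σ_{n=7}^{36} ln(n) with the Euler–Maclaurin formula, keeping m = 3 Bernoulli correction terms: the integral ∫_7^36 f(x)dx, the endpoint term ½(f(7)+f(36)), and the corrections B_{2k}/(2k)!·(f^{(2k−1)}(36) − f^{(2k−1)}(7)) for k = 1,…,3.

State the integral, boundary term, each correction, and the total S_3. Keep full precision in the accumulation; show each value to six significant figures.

S_3 ≈ 89.1404

∫_7^36 ln(x) dx evaluates to 86.3853.
½[f(7) + f(36)] = ½[1.94591 + 3.58352] = 2.76471.
So far: 89.1500.
Order-1 term: 1/12 · (0.0277778 − 0.142857) = -0.00958995.
Partial sum through k=1: 89.1404.
Order-2 term: −1/720 · (4.28669e-05 − 0.00583090) = 8.03894e-06.
Partial sum through k=2: 89.1404.
Order-3 term: 1/30240 · (3.96916e-07 − 0.00142798) = -4.72083e-08.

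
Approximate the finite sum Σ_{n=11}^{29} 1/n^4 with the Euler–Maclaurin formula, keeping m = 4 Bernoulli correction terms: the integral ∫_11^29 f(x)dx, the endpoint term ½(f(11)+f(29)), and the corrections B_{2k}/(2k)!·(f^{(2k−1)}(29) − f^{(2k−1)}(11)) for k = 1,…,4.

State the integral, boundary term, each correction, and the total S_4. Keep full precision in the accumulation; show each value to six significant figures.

S_4 ≈ 0.000273674

∫_11^29 1/x^4 dx evaluates to 0.000236771.
½[f(11) + f(29)] = ½[6.83013e-05 + 1.41387e-06] = 3.48576e-05.
So far: 0.000271629.
Order-1 term: 1/12 · (-1.95016e-07 − (-2.48369e-05)) = 2.05349e-06.
Partial sum through k=1: 0.000273682.
Order-2 term: −1/720 · (-6.95657e-09 − (-6.15790e-06)) = -8.54297e-09.
Partial sum through k=2: 0.000273673.
Order-3 term: 1/30240 · (-4.63220e-10 − (-2.84994e-06)) = 9.42286e-11.
Partial sum through k=3: 0.000273674.
Order-4 term: −1/1209600 · (-4.95717e-11 − (-2.11979e-06)) = -1.75243e-12.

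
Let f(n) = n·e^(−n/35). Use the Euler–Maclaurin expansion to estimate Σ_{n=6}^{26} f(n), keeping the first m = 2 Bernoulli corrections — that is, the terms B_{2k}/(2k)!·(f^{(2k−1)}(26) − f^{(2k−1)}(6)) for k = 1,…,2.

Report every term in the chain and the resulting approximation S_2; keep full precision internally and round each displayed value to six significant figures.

S_2 ≈ 201.863

The integral term ∫_6^26 x·e^(−x/35) dx = 193.199.
Endpoint term: (f(6) + f(26))/2 = (5.05476 + 12.3696)/2 = 8.71217.
So far: 201.911.
Correction k=1: B_{2}/2! · (f^{(1)}(26) − f^{(1)}(6)) = 1/12 · (0.122336 − 0.698039) = -0.0479752.
After k=1: 201.863.
Correction k=2: B_{4}/4! · (f^{(3)}(26) − f^{(3)}(6)) = −1/720 · (0.000876606 − 0.00194527) = 1.48426e-06.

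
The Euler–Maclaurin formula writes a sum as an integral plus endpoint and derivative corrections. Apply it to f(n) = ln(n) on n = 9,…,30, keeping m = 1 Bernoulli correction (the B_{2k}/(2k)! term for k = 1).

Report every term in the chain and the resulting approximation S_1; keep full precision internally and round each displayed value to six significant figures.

S_1 ≈ 64.0536

∫_9^30 ln(x) dx evaluates to 61.2609.
Endpoint term: (f(9) + f(30))/2 = (2.19722 + 3.40120)/2 = 2.79921.
Running total after boundary: 64.0601.
Correction k=1: B_{2}/2! · (f^{(1)}(30) − f^{(1)}(9)) = 1/12 · (0.0333333 − 0.111111) = -0.00648148.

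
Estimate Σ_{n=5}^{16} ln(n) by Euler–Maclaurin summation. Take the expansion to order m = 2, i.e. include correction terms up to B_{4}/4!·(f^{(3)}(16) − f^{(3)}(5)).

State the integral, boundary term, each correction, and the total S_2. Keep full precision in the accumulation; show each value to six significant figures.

The integral term ∫_5^16 ln(x) dx = 25.3142.
Endpoint term: (f(5) + f(16))/2 = (1.60944 + 2.77259)/2 = 2.19101.
So far: 27.5052.
Correction k=1: B_{2}/2! · (f^{(1)}(16) − f^{(1)}(5)) = 1/12 · (0.0625000 − 0.200000) = -0.0114583.
After k=1: 27.4938.
Correction k=2: B_{4}/4! · (f^{(3)}(16) − f^{(3)}(5)) = −1/720 · (0.000488281 − 0.0160000) = 2.15441e-05.

S_2 ≈ 27.4938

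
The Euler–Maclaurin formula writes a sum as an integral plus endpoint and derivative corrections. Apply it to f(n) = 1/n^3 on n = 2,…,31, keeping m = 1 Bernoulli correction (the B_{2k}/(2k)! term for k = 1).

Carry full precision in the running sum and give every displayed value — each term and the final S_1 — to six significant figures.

S_1 ≈ 0.202621

∫_2^31 1/x^3 dx evaluates to 0.124480.
Endpoint term: (f(2) + f(31))/2 = (0.125000 + 3.35672e-05)/2 = 0.0625168.
Integral + boundary = 0.186996.
Order-1 term: 1/12 · (-3.24844e-06 − (-0.187500)) = 0.0156247.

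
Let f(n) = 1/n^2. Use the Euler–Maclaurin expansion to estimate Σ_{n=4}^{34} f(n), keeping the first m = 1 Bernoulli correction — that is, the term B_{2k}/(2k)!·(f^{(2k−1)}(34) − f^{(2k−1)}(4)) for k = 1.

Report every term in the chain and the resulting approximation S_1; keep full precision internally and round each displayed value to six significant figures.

S_1 ≈ 0.254871

Integral: ∫_4^34 1/x^2 dx = 0.220588.
Boundary: ½(f(4) + f(34)) = ½(0.0625000 + 0.000865052) = 0.0316825.
So far: 0.252271.
Order-1 term: 1/12 · (-5.08854e-05 − (-0.0312500)) = 0.00259993.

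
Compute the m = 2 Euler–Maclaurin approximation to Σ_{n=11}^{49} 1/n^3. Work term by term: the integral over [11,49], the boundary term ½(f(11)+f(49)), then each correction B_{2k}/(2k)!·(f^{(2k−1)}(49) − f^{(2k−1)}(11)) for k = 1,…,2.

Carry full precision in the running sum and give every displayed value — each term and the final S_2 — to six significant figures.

S_2 ≈ 0.00432088

∫_11^49 1/x^3 dx evaluates to 0.00392398.
Boundary: ½(f(11) + f(49)) = ½(0.000751315 + 8.49986e-06) = 0.000379907.
Integral + boundary = 0.00430389.
Correction k=1: B_{2}/2! · (f^{(1)}(49) − f^{(1)}(11)) = 1/12 · (-5.20400e-07 − (-0.000204904)) = 1.70320e-05.
After k=1: 0.00432092.
Correction k=2: B_{4}/4! · (f^{(3)}(49) − f^{(3)}(11)) = −1/720 · (-4.33486e-09 − (-3.38684e-05)) = -4.70335e-08.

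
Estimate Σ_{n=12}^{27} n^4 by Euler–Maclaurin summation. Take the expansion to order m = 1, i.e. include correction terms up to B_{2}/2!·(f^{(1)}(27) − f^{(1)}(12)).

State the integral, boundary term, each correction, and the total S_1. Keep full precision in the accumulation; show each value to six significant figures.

S_1 ≈ 3.10209e+06

∫_12^27 x^4 dx evaluates to 2.82002e+06.
Boundary: ½(f(12) + f(27)) = ½(20736.0 + 531441) = 276088.
Running total after boundary: 3.09610e+06.
Order-1 term: 1/12 · (78732.0 − 6912.00) = 5985.00.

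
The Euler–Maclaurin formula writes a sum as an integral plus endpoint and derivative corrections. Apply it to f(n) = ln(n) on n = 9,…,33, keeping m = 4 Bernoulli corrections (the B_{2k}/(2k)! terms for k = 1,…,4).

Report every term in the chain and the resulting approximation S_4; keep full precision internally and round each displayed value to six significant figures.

Integral: ∫_9^33 ln(x) dx = 71.6097.
Endpoint term: (f(9) + f(33))/2 = (2.19722 + 3.49651)/2 = 2.84687.
Integral + boundary = 74.4566.
Order-1 term: 1/12 · (0.0303030 − 0.111111) = -0.00673401.
After k=1: 74.4499.
Order-2 term: −1/720 · (5.56529e-05 − 0.00274348) = 3.73310e-06.
After k=2: 74.4499.
Order-3 term: 1/30240 · (6.13256e-07 − 0.000406442) = -1.34203e-08.
After k=3: 74.4499.
Order-4 term: −1/1209600 · (1.68941e-08 − 0.000150534) = 1.24436e-10.

S_4 ≈ 74.4499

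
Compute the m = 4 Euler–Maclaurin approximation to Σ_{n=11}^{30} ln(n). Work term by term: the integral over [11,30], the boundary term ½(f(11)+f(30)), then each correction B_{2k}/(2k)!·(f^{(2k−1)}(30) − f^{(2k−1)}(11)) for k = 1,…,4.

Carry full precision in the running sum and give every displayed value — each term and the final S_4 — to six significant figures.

S_4 ≈ 59.5538

Integral: ∫_11^30 ln(x) dx = 56.6591.
Boundary: ½(f(11) + f(30)) = ½(2.39790 + 3.40120) = 2.89955.
So far: 59.5586.
Correction k=1: B_{2}/2! · (f^{(1)}(30) − f^{(1)}(11)) = 1/12 · (0.0333333 − 0.0909091) = -0.00479798.
Partial sum through k=1: 59.5538.
Correction k=2: B_{4}/4! · (f^{(3)}(30) − f^{(3)}(11)) = −1/720 · (7.40741e-05 − 0.00150263) = 1.98410e-06.
Partial sum through k=2: 59.5538.
Correction k=3: B_{6}/6! · (f^{(5)}(30) − f^{(5)}(11)) = 1/30240 · (9.87654e-07 − 0.000149021) = -4.89529e-09.
Partial sum through k=3: 59.5538.
Correction k=4: B_{8}/8! · (f^{(7)}(30) − f^{(7)}(11)) = −1/1209600 · (3.29218e-08 − 3.69474e-05) = 3.05179e-11.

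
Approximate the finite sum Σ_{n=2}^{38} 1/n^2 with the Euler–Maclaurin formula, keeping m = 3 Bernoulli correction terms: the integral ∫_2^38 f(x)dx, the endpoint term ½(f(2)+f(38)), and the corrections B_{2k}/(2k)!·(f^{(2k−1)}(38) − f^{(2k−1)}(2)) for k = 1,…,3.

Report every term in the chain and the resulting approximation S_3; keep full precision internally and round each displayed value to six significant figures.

Integral: ∫_2^38 1/x^2 dx = 0.473684.
Boundary: ½(f(2) + f(38)) = ½(0.250000 + 0.000692521) = 0.125346.
Integral + boundary = 0.599030.
k=1: B_{2}/(2)! × [f^{(1)}(38) − f^{(1)}(2)] = 1/12 × (-3.64485e-05 − (-0.250000)) = 0.0208303.
Running total after k=1: 0.619861.
k=2: B_{4}/(4)! × [f^{(3)}(38) − f^{(3)}(2)] = −1/720 × (-3.02896e-07 − (-0.750000)) = -0.00104167.
Running total after k=2: 0.618819.
k=3: B_{6}/(6)! × [f^{(5)}(38) − f^{(5)}(2)] = 1/30240 × (-6.29285e-09 − (-5.62500)) = 0.000186012.

S_3 ≈ 0.619005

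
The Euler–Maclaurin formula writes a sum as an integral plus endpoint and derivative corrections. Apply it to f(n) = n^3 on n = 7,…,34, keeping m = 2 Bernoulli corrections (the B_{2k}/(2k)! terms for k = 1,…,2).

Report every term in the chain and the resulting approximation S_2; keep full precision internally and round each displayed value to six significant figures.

The integral term ∫_7^34 x^3 dx = 333484.
Boundary: ½(f(7) + f(34)) = ½(343.000 + 39304.0) = 19823.5.
Running total after boundary: 353307.
Correction k=1: B_{2}/2! · (f^{(1)}(34) − f^{(1)}(7)) = 1/12 · (3468.00 − 147.000) = 276.750.
Partial sum through k=1: 353584.
Correction k=2: B_{4}/4! · (f^{(3)}(34) − f^{(3)}(7)) = −1/720 · (6.00000 − 6.00000) = 0.00000.

S_2 ≈ 353584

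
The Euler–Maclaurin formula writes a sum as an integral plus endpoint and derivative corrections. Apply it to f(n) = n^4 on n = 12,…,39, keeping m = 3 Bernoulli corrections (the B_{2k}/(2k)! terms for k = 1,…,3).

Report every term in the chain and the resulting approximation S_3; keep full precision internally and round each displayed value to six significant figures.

S_3 ≈ 1.91814e+07

Integral: ∫_12^39 x^4 dx = 1.79951e+07.
½[f(12) + f(39)] = ½[20736.0 + 2.31344e+06] = 1.16709e+06.
So far: 1.91622e+07.
Order-1 term: 1/12 · (237276 − 6912.00) = 19197.0.
After k=1: 1.91814e+07.
Order-2 term: −1/720 · (936.000 − 288.000) = -0.900000.
After k=2: 1.91814e+07.
Order-3 term: 1/30240 · (0.00000 − 0.00000) = 0.00000.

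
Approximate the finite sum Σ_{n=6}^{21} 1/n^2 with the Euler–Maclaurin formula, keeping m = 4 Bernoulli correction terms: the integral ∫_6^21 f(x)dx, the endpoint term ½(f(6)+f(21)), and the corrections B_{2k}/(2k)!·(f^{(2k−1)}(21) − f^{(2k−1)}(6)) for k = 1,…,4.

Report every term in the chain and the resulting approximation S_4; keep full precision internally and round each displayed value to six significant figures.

S_4 ≈ 0.134820

Integral: ∫_6^21 1/x^2 dx = 0.119048.
Endpoint term: (f(6) + f(21))/2 = (0.0277778 + 0.00226757)/2 = 0.0150227.
Integral + boundary = 0.134070.
k=1: B_{2}/(2)! × [f^{(1)}(21) − f^{(1)}(6)] = 1/12 × (-0.000215959 − (-0.00925926)) = 0.000753608.
Partial sum through k=1: 0.134824.
k=2: B_{4}/(4)! × [f^{(3)}(21) − f^{(3)}(6)] = −1/720 × (-5.87645e-06 − (-0.00308642)) = -4.27853e-06.
Partial sum through k=2: 0.134820.
k=3: B_{6}/(6)! × [f^{(5)}(21) − f^{(5)}(6)] = 1/30240 × (-3.99758e-07 − (-0.00257202)) = 8.50402e-08.
Partial sum through k=3: 0.134820.
k=4: B_{8}/(8)! × [f^{(7)}(21) − f^{(7)}(6)] = −1/1209600 × (-5.07630e-08 − (-0.00400091)) = -3.30759e-09.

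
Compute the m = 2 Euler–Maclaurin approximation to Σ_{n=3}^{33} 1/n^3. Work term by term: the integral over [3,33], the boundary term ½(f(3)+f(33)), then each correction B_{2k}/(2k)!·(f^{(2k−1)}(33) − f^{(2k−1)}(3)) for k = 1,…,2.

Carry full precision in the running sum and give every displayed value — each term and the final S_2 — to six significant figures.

The integral term ∫_3^33 1/x^3 dx = 0.0550964.
Endpoint term: (f(3) + f(33))/2 = (0.0370370 + 2.78265e-05)/2 = 0.0185324.
Integral + boundary = 0.0736289.
Order-1 term: 1/12 · (-2.52968e-06 − (-0.0370370)) = 0.00308621.
After k=1: 0.0767151.
Order-2 term: −1/720 · (-4.64588e-08 − (-0.0823045)) = -0.000114312.

S_2 ≈ 0.0766007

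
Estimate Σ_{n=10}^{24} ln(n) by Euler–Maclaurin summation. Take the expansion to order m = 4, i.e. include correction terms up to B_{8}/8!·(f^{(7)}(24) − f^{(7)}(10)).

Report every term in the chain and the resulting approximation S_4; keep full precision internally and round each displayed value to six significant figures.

S_4 ≈ 41.9829

∫_10^24 ln(x) dx evaluates to 39.2474.
Endpoint term: (f(10) + f(24))/2 = (2.30259 + 3.17805)/2 = 2.74032.
Running total after boundary: 41.9878.
k=1: B_{2}/(2)! × [f^{(1)}(24) − f^{(1)}(10)] = 1/12 × (0.0416667 − 0.100000) = -0.00486111.
After k=1: 41.9829.
k=2: B_{4}/(4)! × [f^{(3)}(24) − f^{(3)}(10)] = −1/720 × (0.000144676 − 0.00200000) = 2.57684e-06.
After k=2: 41.9829.
k=3: B_{6}/(6)! × [f^{(5)}(24) − f^{(5)}(10)] = 1/30240 × (3.01408e-06 − 0.000240000) = -7.83684e-09.
After k=3: 41.9829.
k=4: B_{8}/(8)! × [f^{(7)}(24) − f^{(7)}(10)] = −1/1209600 × (1.56983e-07 − 7.20000e-05) = 5.93940e-11.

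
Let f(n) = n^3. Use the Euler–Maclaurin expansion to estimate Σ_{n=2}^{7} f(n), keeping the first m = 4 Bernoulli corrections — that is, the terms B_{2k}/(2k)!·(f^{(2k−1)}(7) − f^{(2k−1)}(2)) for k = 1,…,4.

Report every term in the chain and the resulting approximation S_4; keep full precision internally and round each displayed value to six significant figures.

The integral term ∫_2^7 x^3 dx = 596.250.
Boundary: ½(f(2) + f(7)) = ½(8.00000 + 343.000) = 175.500.
Integral + boundary = 771.750.
Correction k=1: B_{2}/2! · (f^{(1)}(7) − f^{(1)}(2)) = 1/12 · (147.000 − 12.0000) = 11.2500.
Running total after k=1: 783.000.
Correction k=2: B_{4}/4! · (f^{(3)}(7) − f^{(3)}(2)) = −1/720 · (6.00000 − 6.00000) = 0.00000.
Running total after k=2: 783.000.
Correction k=3: B_{6}/6! · (f^{(5)}(7) − f^{(5)}(2)) = 1/30240 · (0.00000 − 0.00000) = 0.00000.
Running total after k=3: 783.000.
Correction k=4: B_{8}/8! · (f^{(7)}(7) − f^{(7)}(2)) = −1/1209600 · (0.00000 − 0.00000) = 0.00000.

S_4 ≈ 783.000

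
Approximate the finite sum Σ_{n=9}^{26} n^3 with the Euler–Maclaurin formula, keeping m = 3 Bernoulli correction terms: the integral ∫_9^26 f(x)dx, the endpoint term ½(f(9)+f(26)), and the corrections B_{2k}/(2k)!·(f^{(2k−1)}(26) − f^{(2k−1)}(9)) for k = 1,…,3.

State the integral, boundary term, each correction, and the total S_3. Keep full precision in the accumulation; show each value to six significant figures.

The integral term ∫_9^26 x^3 dx = 112604.
Endpoint term: (f(9) + f(26))/2 = (729.000 + 17576.0)/2 = 9152.50.
Running total after boundary: 121756.
Correction k=1: B_{2}/2! · (f^{(1)}(26) − f^{(1)}(9)) = 1/12 · (2028.00 − 243.000) = 148.750.
Partial sum through k=1: 121905.
Correction k=2: B_{4}/4! · (f^{(3)}(26) − f^{(3)}(9)) = −1/720 · (6.00000 − 6.00000) = 0.00000.
Partial sum through k=2: 121905.
Correction k=3: B_{6}/6! · (f^{(5)}(26) − f^{(5)}(9)) = 1/30240 · (0.00000 − 0.00000) = 0.00000.

S_3 ≈ 121905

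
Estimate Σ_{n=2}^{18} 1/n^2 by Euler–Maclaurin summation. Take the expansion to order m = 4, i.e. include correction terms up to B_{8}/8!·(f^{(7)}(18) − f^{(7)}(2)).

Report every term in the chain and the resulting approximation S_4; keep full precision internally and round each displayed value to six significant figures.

S_4 ≈ 0.590872

The integral term ∫_2^18 1/x^2 dx = 0.444444.
½[f(2) + f(18)] = ½[0.250000 + 0.00308642] = 0.126543.
Running total after boundary: 0.570988.
k=1: B_{2}/(2)! × [f^{(1)}(18) − f^{(1)}(2)] = 1/12 × (-0.000342936 − (-0.250000)) = 0.0208048.
Partial sum through k=1: 0.591792.
k=2: B_{4}/(4)! × [f^{(3)}(18) − f^{(3)}(2)] = −1/720 × (-1.27013e-05 − (-0.750000)) = -0.00104165.
Partial sum through k=2: 0.590751.
k=3: B_{6}/(6)! × [f^{(5)}(18) − f^{(5)}(2)] = 1/30240 × (-1.17605e-06 − (-5.62500)) = 0.000186012.
Partial sum through k=3: 0.590937.
k=4: B_{8}/(8)! × [f^{(7)}(18) − f^{(7)}(2)] = −1/1209600 × (-2.03268e-07 − (-78.7500)) = -6.51042e-05.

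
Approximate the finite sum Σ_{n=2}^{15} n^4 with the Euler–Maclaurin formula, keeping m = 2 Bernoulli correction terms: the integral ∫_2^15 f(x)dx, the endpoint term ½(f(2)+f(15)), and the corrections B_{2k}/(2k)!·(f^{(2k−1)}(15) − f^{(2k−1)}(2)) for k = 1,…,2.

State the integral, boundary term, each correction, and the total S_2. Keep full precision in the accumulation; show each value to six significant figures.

∫_2^15 x^4 dx evaluates to 151869.
Boundary: ½(f(2) + f(15)) = ½(16.0000 + 50625.0) = 25320.5.
So far: 177189.
Order-1 term: 1/12 · (13500.0 − 32.0000) = 1122.33.
Running total after k=1: 178311.
Order-2 term: −1/720 · (360.000 − 48.0000) = -0.433333.

S_2 ≈ 178311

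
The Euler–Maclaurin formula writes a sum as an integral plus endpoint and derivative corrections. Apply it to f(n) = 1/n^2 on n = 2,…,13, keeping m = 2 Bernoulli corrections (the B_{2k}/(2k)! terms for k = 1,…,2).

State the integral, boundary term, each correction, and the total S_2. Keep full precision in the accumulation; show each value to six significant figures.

S_2 ≈ 0.570751

Integral: ∫_2^13 1/x^2 dx = 0.423077.
½[f(2) + f(13)] = ½[0.250000 + 0.00591716] = 0.127959.
So far: 0.551036.
Order-1 term: 1/12 · (-0.000910332 − (-0.250000)) = 0.0207575.
Partial sum through k=1: 0.571793.
Order-2 term: −1/720 · (-6.46390e-05 − (-0.750000)) = -0.00104158.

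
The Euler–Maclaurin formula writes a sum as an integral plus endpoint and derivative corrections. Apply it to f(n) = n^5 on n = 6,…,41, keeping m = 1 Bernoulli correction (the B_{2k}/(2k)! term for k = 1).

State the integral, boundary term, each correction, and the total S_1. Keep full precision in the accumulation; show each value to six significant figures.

S_1 ≈ 8.50785e+08

The integral term ∫_6^41 x^5 dx = 7.91676e+08.
Endpoint term: (f(6) + f(41))/2 = (7776.00 + 1.15856e+08)/2 = 5.79320e+07.
Running total after boundary: 8.49608e+08.
Order-1 term: 1/12 · (1.41288e+07 − 6480.00) = 1.17686e+06.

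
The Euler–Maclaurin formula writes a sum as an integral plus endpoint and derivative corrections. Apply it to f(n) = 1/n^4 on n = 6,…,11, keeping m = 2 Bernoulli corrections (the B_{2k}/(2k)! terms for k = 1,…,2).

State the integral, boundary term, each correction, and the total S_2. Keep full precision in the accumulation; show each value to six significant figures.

The integral term ∫_6^11 1/x^4 dx = 0.00129277.
Endpoint term: (f(6) + f(11))/2 = (0.000771605 + 6.83013e-05)/2 = 0.000419953.
Integral + boundary = 0.00171272.
Correction k=1: B_{2}/2! · (f^{(1)}(11) − f^{(1)}(6)) = 1/12 · (-2.48369e-05 − (-0.000514403)) = 4.07972e-05.
Partial sum through k=1: 0.00175352.
Correction k=2: B_{4}/4! · (f^{(3)}(11) − f^{(3)}(6)) = −1/720 · (-6.15790e-06 − (-0.000428669)) = -5.86822e-07.

S_2 ≈ 0.00175294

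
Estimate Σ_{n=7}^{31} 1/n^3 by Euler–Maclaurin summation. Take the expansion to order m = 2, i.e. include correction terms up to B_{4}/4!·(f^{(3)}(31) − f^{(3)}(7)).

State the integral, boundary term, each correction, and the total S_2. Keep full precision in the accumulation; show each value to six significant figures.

∫_7^31 1/x^3 dx evaluates to 0.00968379.
Boundary: ½(f(7) + f(31)) = ½(0.00291545 + 3.35672e-05) = 0.00147451.
Integral + boundary = 0.0111583.
k=1: B_{2}/(2)! × [f^{(1)}(31) − f^{(1)}(7)] = 1/12 × (-3.24844e-06 − (-0.00124948)) = 0.000103853.
Running total after k=1: 0.0112622.
k=2: B_{4}/(4)! × [f^{(3)}(31) − f^{(3)}(7)] = −1/720 × (-6.76054e-08 − (-0.000509992)) = -7.08228e-07.

S_2 ≈ 0.0112614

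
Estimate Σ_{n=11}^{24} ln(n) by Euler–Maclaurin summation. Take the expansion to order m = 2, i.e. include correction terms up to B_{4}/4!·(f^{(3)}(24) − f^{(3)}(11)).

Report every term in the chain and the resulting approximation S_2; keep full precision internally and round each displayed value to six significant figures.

The integral term ∫_11^24 ln(x) dx = 36.8964.
½[f(11) + f(24)] = ½[2.39790 + 3.17805] = 2.78797.
Integral + boundary = 39.6844.
Correction k=1: B_{2}/2! · (f^{(1)}(24) − f^{(1)}(11)) = 1/12 · (0.0416667 − 0.0909091) = -0.00410354.
Partial sum through k=1: 39.6803.
Correction k=2: B_{4}/4! · (f^{(3)}(24) − f^{(3)}(11)) = −1/720 · (0.000144676 − 0.00150263) = 1.88605e-06.

S_2 ≈ 39.6803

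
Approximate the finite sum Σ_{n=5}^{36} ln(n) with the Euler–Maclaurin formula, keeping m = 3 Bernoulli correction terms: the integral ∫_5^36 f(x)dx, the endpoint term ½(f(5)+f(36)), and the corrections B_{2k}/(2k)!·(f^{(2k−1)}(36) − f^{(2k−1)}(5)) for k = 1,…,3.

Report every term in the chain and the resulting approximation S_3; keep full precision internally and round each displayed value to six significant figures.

∫_5^36 ln(x) dx evaluates to 89.9595.
Boundary: ½(f(5) + f(36)) = ½(1.60944 + 3.58352) = 2.59648.
So far: 92.5560.
Order-1 term: 1/12 · (0.0277778 − 0.200000) = -0.0143519.
Running total after k=1: 92.5416.
Order-2 term: −1/720 · (4.28669e-05 − 0.0160000) = 2.21627e-05.
Running total after k=2: 92.5416.
Order-3 term: 1/30240 · (3.96916e-07 − 0.00768000) = -2.53955e-07.

S_3 ≈ 92.5416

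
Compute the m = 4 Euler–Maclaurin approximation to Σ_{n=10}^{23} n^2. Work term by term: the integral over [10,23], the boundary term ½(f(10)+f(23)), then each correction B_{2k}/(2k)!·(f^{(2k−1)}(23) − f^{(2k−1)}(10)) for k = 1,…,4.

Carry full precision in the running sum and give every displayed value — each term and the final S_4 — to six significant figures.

S_4 ≈ 4039.00

Integral: ∫_10^23 x^2 dx = 3722.33.
Endpoint term: (f(10) + f(23))/2 = (100.000 + 529.000)/2 = 314.500.
So far: 4036.83.
Correction k=1: B_{2}/2! · (f^{(1)}(23) − f^{(1)}(10)) = 1/12 · (46.0000 − 20.0000) = 2.16667.
After k=1: 4039.00.
Correction k=2: B_{4}/4! · (f^{(3)}(23) − f^{(3)}(10)) = −1/720 · (0.00000 − 0.00000) = 0.00000.
After k=2: 4039.00.
Correction k=3: B_{6}/6! · (f^{(5)}(23) − f^{(5)}(10)) = 1/30240 · (0.00000 − 0.00000) = 0.00000.
After k=3: 4039.00.
Correction k=4: B_{8}/8! · (f^{(7)}(23) − f^{(7)}(10)) = −1/1209600 · (0.00000 − 0.00000) = 0.00000.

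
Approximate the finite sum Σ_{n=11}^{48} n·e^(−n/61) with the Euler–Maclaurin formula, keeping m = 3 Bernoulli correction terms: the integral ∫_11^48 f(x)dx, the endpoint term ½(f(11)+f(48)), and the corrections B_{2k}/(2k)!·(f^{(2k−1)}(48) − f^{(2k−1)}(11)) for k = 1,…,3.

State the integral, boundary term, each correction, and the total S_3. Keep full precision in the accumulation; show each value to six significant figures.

S_3 ≈ 655.746

∫_11^48 x·e^(−x/61) dx evaluates to 640.276.
Boundary: ½(f(11) + f(48)) = ½(9.18496 + 21.8525) = 15.5187.
Running total after boundary: 655.795.
k=1: B_{2}/(2)! × [f^{(1)}(48) − f^{(1)}(11)] = 1/12 × (0.0970228 − 0.684423) = -0.0489500.
Running total after k=1: 655.746.
k=2: B_{4}/(4)! × [f^{(3)}(48) − f^{(3)}(11)] = −1/720 × (0.000270772 − 0.000632737) = 5.02729e-07.
Running total after k=2: 655.746.
k=3: B_{6}/(6)! × [f^{(5)}(48) − f^{(5)}(11)] = 1/30240 × (1.38530e-07 − 2.90658e-07) = -5.03070e-12.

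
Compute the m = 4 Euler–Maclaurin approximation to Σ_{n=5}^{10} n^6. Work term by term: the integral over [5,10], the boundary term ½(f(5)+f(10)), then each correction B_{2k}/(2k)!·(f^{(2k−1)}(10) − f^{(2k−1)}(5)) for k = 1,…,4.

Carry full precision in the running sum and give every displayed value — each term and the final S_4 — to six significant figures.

∫_5^10 x^6 dx evaluates to 1.41741e+06.
½[f(5) + f(10)] = ½[15625.0 + 1.00000e+06] = 507812.
So far: 1.92522e+06.
k=1: B_{2}/(2)! × [f^{(1)}(10) − f^{(1)}(5)] = 1/12 × (600000 − 18750.0) = 48437.5.
Running total after k=1: 1.97366e+06.
k=2: B_{4}/(4)! × [f^{(3)}(10) − f^{(3)}(5)] = −1/720 × (120000 − 15000.0) = -145.833.
Running total after k=2: 1.97351e+06.
k=3: B_{6}/(6)! × [f^{(5)}(10) − f^{(5)}(5)] = 1/30240 × (7200.00 − 3600.00) = 0.119048.
Running total after k=3: 1.97352e+06.
k=4: B_{8}/(8)! × [f^{(7)}(10) − f^{(7)}(5)] = −1/1209600 × (0.00000 − 0.00000) = 0.00000.

S_4 ≈ 1.97352e+06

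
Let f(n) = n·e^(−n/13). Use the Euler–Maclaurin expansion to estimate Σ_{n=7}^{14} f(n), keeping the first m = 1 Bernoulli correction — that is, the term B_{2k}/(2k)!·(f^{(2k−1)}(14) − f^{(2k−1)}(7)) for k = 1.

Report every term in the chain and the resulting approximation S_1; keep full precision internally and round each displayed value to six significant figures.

S_1 ≈ 36.5851

Integral: ∫_7^14 x·e^(−x/13) dx = 32.1825.
½[f(7) + f(14)] = ½[4.08552 + 4.76899] = 4.42725.
Running total after boundary: 36.6097.
Order-1 term: 1/12 · (-0.0262032 − 0.269375) = -0.0246315.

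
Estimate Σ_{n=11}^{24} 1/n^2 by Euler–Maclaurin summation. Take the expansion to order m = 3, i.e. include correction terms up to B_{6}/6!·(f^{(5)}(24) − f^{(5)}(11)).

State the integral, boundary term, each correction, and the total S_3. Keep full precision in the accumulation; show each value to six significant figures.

Integral: ∫_11^24 1/x^2 dx = 0.0492424.
Boundary: ½(f(11) + f(24)) = ½(0.00826446 + 0.00173611) = 0.00500029.
Integral + boundary = 0.0542427.
k=1: B_{2}/(2)! × [f^{(1)}(24) − f^{(1)}(11)] = 1/12 × (-0.000144676 − (-0.00150263)) = 0.000113163.
Running total after k=1: 0.0543559.
k=2: B_{4}/(4)! × [f^{(3)}(24) − f^{(3)}(11)] = −1/720 × (-3.01408e-06 − (-0.000149021)) = -2.02788e-07.
Running total after k=2: 0.0543557.
k=3: B_{6}/(6)! × [f^{(5)}(24) − f^{(5)}(11)] = 1/30240 × (-1.56983e-07 − (-3.69474e-05)) = 1.21661e-09.

S_3 ≈ 0.0543557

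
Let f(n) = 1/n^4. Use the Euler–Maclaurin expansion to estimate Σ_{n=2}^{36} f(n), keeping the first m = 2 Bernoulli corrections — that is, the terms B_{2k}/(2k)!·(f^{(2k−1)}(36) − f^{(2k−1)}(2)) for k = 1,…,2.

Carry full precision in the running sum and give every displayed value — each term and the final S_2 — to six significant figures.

∫_2^36 1/x^4 dx evaluates to 0.0416595.
½[f(2) + f(36)] = ½[0.0625000 + 5.95374e-07] = 0.0312503.
Integral + boundary = 0.0729098.
Correction k=1: B_{2}/2! · (f^{(1)}(36) − f^{(1)}(2)) = 1/12 · (-6.61527e-08 − (-0.125000)) = 0.0104167.
Running total after k=1: 0.0833265.
Correction k=2: B_{4}/4! · (f^{(3)}(36) − f^{(3)}(2)) = −1/720 · (-1.53131e-09 − (-0.937500)) = -0.00130208.

S_2 ≈ 0.0820244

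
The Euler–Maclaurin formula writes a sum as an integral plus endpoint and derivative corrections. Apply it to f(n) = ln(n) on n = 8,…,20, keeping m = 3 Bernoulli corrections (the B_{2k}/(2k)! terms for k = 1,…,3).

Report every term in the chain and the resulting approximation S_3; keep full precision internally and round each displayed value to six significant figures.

∫_8^20 ln(x) dx evaluates to 31.2791.
Boundary: ½(f(8) + f(20)) = ½(2.07944 + 2.99573) = 2.53759.
So far: 33.8167.
k=1: B_{2}/(2)! × [f^{(1)}(20) − f^{(1)}(8)] = 1/12 × (0.0500000 − 0.125000) = -0.00625000.
Running total after k=1: 33.8105.
k=2: B_{4}/(4)! × [f^{(3)}(20) − f^{(3)}(8)] = −1/720 × (0.000250000 − 0.00390625) = 5.07812e-06.
Running total after k=2: 33.8105.
k=3: B_{6}/(6)! × [f^{(5)}(20) − f^{(5)}(8)] = 1/30240 × (7.50000e-06 − 0.000732422) = -2.39723e-08.

S_3 ≈ 33.8105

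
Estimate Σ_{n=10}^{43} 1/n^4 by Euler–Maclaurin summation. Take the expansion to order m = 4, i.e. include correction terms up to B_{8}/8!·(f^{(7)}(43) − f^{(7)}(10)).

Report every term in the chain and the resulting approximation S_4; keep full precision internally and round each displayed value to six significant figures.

S_4 ≈ 0.000382602

The integral term ∫_10^43 1/x^4 dx = 0.000329141.
½[f(10) + f(43)] = ½[0.000100000 + 2.92500e-07] = 5.01463e-05.
So far: 0.000379287.
Correction k=1: B_{2}/2! · (f^{(1)}(43) − f^{(1)}(10)) = 1/12 · (-2.72093e-08 − (-4.00000e-05)) = 3.33107e-06.
Running total after k=1: 0.000382618.
Correction k=2: B_{4}/4! · (f^{(3)}(43) − f^{(3)}(10)) = −1/720 · (-4.41471e-10 − (-1.20000e-05)) = -1.66661e-08.
Running total after k=2: 0.000382601.
Correction k=3: B_{6}/6! · (f^{(5)}(43) − f^{(5)}(10)) = 1/30240 · (-1.33707e-11 − (-6.72000e-06)) = 2.22222e-10.
Running total after k=3: 0.000382602.
Correction k=4: B_{8}/8! · (f^{(7)}(43) − f^{(7)}(10)) = −1/1209600 · (-6.50817e-13 − (-6.04800e-06)) = -5.00000e-12.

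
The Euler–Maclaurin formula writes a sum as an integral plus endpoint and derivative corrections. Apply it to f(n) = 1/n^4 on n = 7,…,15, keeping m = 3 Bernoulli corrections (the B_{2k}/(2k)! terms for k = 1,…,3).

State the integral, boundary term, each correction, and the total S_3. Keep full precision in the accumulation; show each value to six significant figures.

The integral term ∫_7^15 1/x^4 dx = 0.000873052.
½[f(7) + f(15)] = ½[0.000416493 + 1.97531e-05] = 0.000218123.
So far: 0.00109117.
Order-1 term: 1/12 · (-5.26749e-06 − (-0.000237996)) = 1.93940e-05.
Partial sum through k=1: 0.00111057.
Order-2 term: −1/720 · (-7.02332e-07 − (-0.000145712)) = -2.01402e-07.
Partial sum through k=2: 0.00111037.
Order-3 term: 1/30240 · (-1.74803e-07 − (-0.000166528)) = 5.50109e-09.

S_3 ≈ 0.00111037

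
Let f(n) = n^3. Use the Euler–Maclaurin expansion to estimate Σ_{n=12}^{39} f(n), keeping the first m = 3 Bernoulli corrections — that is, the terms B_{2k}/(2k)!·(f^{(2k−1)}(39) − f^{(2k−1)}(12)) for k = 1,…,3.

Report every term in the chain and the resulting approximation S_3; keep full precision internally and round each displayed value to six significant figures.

S_3 ≈ 604044

Integral: ∫_12^39 x^3 dx = 573176.
½[f(12) + f(39)] = ½[1728.00 + 59319.0] = 30523.5.
Running total after boundary: 603700.
k=1: B_{2}/(2)! × [f^{(1)}(39) − f^{(1)}(12)] = 1/12 × (4563.00 − 432.000) = 344.250.
After k=1: 604044.
k=2: B_{4}/(4)! × [f^{(3)}(39) − f^{(3)}(12)] = −1/720 × (6.00000 − 6.00000) = 0.00000.
After k=2: 604044.
k=3: B_{6}/(6)! × [f^{(5)}(39) − f^{(5)}(12)] = 1/30240 × (0.00000 − 0.00000) = 0.00000.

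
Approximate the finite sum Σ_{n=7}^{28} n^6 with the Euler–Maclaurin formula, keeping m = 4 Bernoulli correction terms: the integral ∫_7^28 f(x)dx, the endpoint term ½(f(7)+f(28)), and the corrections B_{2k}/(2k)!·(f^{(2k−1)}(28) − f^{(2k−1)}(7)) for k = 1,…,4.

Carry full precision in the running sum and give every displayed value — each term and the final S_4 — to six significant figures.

S_4 ≈ 2.17704e+09

∫_7^28 x^6 dx evaluates to 1.92744e+09.
Boundary: ½(f(7) + f(28)) = ½(117649 + 4.81890e+08) = 2.41004e+08.
Integral + boundary = 2.16845e+09.
Correction k=1: B_{2}/2! · (f^{(1)}(28) − f^{(1)}(7)) = 1/12 · (1.03262e+08 − 100842) = 8.59678e+06.
Running total after k=1: 2.17704e+09.
Correction k=2: B_{4}/4! · (f^{(3)}(28) − f^{(3)}(7)) = −1/720 · (2.63424e+06 − 41160.0) = -3601.50.
Running total after k=2: 2.17704e+09.
Correction k=3: B_{6}/6! · (f^{(5)}(28) − f^{(5)}(7)) = 1/30240 · (20160.0 − 5040.00) = 0.500000.
Running total after k=3: 2.17704e+09.
Correction k=4: B_{8}/8! · (f^{(7)}(28) − f^{(7)}(7)) = −1/1209600 · (0.00000 − 0.00000) = 0.00000.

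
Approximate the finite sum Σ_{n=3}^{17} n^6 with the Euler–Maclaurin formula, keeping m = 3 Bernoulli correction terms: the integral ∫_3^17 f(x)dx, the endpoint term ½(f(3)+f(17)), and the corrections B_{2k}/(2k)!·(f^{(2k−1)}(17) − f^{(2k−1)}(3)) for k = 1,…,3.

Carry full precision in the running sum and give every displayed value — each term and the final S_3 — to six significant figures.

Integral: ∫_3^17 x^6 dx = 5.86195e+07.
½[f(3) + f(17)] = ½[729.000 + 2.41376e+07] = 1.20691e+07.
Integral + boundary = 7.06886e+07.
k=1: B_{2}/(2)! × [f^{(1)}(17) − f^{(1)}(3)] = 1/12 × (8.51914e+06 − 1458.00) = 709807.
After k=1: 7.13985e+07.
k=2: B_{4}/(4)! × [f^{(3)}(17) − f^{(3)}(3)] = −1/720 × (589560 − 3240.00) = -814.333.
After k=2: 7.13976e+07.
k=3: B_{6}/(6)! × [f^{(5)}(17) − f^{(5)}(3)] = 1/30240 × (12240.0 − 2160.00) = 0.333333.

S_3 ≈ 7.13976e+07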